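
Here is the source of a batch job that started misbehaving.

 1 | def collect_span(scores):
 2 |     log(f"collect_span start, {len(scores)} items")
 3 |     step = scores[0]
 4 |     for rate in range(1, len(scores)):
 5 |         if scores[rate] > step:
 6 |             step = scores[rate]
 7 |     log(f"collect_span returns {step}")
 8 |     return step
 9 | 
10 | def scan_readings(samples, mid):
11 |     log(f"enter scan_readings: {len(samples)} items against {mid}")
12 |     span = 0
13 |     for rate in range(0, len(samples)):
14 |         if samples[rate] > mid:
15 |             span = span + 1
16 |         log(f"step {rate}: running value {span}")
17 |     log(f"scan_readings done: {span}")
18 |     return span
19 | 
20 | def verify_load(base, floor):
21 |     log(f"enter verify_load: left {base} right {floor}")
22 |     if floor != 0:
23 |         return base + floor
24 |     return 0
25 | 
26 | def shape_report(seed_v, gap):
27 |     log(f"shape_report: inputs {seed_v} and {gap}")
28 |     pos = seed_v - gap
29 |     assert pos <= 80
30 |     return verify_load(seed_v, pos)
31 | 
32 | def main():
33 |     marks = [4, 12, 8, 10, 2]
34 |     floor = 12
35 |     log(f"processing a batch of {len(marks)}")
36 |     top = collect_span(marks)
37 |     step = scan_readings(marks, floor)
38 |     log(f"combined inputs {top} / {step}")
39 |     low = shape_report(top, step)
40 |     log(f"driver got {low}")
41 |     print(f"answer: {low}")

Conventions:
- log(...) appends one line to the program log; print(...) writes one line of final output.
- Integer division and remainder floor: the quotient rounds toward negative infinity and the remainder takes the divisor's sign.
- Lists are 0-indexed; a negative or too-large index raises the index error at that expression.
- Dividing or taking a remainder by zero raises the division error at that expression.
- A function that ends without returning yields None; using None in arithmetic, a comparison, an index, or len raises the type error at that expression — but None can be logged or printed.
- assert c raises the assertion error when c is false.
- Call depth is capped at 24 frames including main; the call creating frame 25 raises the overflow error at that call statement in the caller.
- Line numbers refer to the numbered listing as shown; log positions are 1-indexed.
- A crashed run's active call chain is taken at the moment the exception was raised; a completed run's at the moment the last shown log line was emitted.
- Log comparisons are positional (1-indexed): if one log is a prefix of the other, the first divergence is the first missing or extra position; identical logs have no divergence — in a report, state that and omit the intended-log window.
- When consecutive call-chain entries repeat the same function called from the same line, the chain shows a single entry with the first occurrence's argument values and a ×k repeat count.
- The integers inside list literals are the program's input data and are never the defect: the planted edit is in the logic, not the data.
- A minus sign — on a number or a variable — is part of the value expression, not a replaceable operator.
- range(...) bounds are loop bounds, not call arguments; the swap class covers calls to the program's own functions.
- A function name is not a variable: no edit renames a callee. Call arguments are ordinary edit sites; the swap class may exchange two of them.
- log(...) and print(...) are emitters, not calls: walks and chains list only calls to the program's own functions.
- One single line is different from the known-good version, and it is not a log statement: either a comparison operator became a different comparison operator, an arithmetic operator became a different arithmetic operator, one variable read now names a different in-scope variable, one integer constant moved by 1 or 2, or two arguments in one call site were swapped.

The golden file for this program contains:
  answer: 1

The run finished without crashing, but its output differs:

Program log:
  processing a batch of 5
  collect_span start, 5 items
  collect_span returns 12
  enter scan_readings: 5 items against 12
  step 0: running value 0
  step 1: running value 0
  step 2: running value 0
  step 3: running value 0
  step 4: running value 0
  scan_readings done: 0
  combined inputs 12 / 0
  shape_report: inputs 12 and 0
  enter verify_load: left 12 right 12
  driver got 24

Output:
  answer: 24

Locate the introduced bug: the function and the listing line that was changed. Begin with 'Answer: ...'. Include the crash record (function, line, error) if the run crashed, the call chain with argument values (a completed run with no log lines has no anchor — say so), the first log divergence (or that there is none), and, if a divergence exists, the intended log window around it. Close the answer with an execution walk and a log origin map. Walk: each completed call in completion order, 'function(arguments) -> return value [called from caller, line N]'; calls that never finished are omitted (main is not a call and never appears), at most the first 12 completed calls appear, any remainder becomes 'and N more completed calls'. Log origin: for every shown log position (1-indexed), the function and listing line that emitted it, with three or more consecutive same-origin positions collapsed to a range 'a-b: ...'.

Answer: the defect is in verify_load at line 23.
Key observation: The earliest visible damage is log position 14 — 'driver got 24' rather than the intended 'driver got 1'.
Call chain: main.
First divergence: position 14 — the shown line 'driver got 24' should read 'driver got 1'.
Intended log window:
  12: shape_report: inputs 12 and 0
  13: enter verify_load: left 12 right 12
  14: driver got 1
Execution walk:
  collect_span([4, 12, 8, 10, 2]) -> 12  [called from main, line 36]
  scan_readings([4, 12, 8, 10, 2], 12) -> 0  [called from main, line 37]
  verify_load(12, 12) -> 24  [called from shape_report, line 30]
  shape_report(12, 0) -> 24  [called from main, line 39]
Log origin:
  1: from main, line 35
  2: from collect_span, line 2
  3: from collect_span, line 7
  4: from scan_readings, line 11
  5-9: from scan_readings, line 16
  10: from scan_readings, line 17
  11: from main, line 38
  12: from shape_report, line 27
  13: from verify_load, line 21
  14: from main, line 40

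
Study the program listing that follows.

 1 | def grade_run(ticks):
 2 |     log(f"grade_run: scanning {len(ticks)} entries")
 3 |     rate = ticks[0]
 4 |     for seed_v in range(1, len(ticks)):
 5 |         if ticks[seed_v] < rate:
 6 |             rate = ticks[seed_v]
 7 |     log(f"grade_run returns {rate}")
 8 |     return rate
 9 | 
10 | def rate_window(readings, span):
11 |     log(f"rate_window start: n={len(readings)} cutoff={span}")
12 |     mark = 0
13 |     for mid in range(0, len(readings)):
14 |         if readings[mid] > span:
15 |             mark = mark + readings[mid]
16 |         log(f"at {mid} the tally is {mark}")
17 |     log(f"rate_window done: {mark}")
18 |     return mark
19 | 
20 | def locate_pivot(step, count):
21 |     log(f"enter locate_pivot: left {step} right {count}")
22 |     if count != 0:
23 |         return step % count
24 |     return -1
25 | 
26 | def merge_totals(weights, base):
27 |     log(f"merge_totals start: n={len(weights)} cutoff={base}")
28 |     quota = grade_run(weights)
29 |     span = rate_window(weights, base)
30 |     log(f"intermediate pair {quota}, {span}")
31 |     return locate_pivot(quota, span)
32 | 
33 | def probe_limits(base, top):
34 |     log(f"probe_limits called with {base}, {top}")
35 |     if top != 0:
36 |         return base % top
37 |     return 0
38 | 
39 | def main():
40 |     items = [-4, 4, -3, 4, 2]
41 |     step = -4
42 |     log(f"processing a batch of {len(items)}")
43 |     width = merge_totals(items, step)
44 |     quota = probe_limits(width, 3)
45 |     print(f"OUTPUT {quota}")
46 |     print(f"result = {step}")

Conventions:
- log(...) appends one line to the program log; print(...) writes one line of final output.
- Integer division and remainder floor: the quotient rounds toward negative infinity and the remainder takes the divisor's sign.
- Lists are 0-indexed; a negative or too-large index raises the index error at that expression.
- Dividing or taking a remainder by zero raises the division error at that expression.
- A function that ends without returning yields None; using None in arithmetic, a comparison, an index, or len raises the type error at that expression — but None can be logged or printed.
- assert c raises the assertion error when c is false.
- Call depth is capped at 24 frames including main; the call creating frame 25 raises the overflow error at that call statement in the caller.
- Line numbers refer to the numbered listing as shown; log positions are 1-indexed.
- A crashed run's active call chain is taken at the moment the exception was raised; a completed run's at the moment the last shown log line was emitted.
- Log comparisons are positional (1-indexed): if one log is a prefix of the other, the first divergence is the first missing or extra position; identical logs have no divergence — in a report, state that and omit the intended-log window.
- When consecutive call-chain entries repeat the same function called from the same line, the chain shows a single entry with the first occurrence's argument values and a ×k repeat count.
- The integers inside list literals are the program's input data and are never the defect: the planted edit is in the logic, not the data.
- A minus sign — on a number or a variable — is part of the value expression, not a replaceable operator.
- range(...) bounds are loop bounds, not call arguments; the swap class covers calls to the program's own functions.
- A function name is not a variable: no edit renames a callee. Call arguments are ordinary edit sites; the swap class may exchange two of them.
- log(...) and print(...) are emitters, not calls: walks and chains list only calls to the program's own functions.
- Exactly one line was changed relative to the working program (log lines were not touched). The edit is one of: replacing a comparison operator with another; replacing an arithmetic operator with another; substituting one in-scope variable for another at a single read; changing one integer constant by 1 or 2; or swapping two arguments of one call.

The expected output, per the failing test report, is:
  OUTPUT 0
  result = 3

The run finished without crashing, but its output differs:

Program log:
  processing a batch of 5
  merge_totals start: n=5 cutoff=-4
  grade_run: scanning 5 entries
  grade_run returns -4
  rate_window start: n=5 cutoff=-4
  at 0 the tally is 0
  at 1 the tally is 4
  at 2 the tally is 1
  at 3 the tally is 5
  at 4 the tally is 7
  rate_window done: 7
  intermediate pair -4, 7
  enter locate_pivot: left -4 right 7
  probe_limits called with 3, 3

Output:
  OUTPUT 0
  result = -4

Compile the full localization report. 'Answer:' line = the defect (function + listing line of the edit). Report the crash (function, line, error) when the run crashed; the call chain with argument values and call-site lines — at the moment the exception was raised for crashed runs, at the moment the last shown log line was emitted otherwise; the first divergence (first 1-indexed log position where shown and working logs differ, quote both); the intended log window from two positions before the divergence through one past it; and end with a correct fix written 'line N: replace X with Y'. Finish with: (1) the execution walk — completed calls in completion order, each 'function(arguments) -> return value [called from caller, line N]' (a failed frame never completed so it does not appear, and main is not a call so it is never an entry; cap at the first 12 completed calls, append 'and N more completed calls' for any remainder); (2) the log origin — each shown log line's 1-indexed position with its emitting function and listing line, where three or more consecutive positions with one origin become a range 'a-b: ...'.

Answer: the defect is in main at line 46.
Core observation: The two runs log identically and part ways only at the printed values.
Call chain: main -> probe_limits(3, 3) (called at line 44).
First divergence: there is none — every log position agrees.
Execution walk:
  grade_run([-4, 4, -3, 4, 2]) -> -4  [called from merge_totals, line 28]
  rate_window([-4, 4, -3, 4, 2], -4) -> 7  [called from merge_totals, line 29]
  locate_pivot(-4, 7) -> 3  [called from merge_totals, line 31]
  merge_totals([-4, 4, -3, 4, 2], -4) -> 3  [called from main, line 43]
  probe_limits(3, 3) -> 0  [called from main, line 44]
Log line origins:
  1: emitted by main (line 42)
  2: emitted by merge_totals (line 27)
  3: emitted by grade_run (line 2)
  4: emitted by grade_run (line 7)
  5: emitted by rate_window (line 11)
  6-10: emitted by rate_window (line 16)
  11: emitted by rate_window (line 17)
  12: emitted by merge_totals (line 30)
  13: emitted by locate_pivot (line 21)
  14: emitted by probe_limits (line 34)
A correct fix: line 46: replace `step` with `width`.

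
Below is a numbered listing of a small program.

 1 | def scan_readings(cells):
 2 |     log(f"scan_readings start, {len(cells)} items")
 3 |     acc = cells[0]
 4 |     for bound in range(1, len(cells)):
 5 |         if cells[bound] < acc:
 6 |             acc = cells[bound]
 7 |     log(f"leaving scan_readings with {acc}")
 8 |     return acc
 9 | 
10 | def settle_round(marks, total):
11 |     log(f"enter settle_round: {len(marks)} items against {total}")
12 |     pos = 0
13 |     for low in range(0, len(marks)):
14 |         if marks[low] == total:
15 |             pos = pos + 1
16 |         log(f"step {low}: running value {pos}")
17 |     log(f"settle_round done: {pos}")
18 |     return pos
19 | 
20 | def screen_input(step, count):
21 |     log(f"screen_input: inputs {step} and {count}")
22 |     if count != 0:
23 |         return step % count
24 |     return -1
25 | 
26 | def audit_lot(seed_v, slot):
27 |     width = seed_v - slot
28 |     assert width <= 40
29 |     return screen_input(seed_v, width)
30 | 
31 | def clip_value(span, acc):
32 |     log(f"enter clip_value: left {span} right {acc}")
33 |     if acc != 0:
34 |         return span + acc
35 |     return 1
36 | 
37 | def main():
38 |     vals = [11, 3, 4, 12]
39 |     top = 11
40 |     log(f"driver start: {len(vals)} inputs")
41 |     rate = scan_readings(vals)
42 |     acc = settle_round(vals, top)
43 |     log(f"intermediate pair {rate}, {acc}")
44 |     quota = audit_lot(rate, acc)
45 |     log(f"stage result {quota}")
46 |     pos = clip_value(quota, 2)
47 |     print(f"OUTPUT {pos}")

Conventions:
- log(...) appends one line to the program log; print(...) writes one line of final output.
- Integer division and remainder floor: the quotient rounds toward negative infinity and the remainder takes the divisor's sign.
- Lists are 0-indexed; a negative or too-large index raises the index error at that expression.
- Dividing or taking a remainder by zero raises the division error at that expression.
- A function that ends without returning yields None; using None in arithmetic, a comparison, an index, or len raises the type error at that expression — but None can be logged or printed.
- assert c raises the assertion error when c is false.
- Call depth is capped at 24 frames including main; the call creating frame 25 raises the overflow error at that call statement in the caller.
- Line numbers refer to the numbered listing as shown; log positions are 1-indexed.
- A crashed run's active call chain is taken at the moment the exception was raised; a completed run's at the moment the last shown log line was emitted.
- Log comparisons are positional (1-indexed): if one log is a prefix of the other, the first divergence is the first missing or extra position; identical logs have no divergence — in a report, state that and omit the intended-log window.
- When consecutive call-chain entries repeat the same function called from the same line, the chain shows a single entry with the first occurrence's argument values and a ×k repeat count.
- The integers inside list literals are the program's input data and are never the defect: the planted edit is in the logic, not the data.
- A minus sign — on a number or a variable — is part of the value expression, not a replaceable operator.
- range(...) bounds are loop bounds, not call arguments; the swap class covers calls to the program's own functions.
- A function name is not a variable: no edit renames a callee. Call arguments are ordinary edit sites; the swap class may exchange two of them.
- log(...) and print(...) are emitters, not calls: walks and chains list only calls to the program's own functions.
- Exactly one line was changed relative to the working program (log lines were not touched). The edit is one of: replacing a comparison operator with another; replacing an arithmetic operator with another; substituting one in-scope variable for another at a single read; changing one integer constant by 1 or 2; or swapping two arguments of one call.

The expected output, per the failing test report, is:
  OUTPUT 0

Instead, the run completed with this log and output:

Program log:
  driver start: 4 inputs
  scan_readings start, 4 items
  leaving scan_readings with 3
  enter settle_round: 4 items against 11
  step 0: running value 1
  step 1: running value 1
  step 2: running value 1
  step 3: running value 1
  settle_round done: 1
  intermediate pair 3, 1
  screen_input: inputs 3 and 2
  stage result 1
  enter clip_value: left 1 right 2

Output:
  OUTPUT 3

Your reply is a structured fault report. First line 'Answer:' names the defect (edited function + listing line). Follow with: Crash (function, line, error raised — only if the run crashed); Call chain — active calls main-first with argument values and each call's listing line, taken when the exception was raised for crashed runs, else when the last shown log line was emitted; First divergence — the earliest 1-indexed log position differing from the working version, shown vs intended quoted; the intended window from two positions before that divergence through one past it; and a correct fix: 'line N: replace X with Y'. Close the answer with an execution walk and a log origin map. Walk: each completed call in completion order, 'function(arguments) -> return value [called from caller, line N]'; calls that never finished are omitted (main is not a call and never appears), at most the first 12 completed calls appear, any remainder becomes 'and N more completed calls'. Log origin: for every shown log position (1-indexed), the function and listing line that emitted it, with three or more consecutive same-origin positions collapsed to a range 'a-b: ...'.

Answer: the defect is in clip_value at line 34.
The tell: No log line changed; the fault shows up purely in the output.
Call chain: main -> clip_value(1, 2) (called at line 46).
First divergence: none; the two logs match at every position.
Execution walk:
  scan_readings([11, 3, 4, 12]) -> 3  [called from main, line 41]
  settle_round([11, 3, 4, 12], 11) -> 1  [called from main, line 42]
  screen_input(3, 2) -> 1  [called from audit_lot, line 29]
  audit_lot(3, 1) -> 1  [called from main, line 44]
  clip_value(1, 2) -> 3  [called from main, line 46]
Log origins:
  1 — main, line 40
  2 — scan_readings, line 2
  3 — scan_readings, line 7
  4 — settle_round, line 11
  5-8 — settle_round, line 16
  9 — settle_round, line 17
  10 — main, line 43
  11 — screen_input, line 21
  12 — main, line 45
  13 — clip_value, line 32
A correct fix: line 34: replace `+` with `//`.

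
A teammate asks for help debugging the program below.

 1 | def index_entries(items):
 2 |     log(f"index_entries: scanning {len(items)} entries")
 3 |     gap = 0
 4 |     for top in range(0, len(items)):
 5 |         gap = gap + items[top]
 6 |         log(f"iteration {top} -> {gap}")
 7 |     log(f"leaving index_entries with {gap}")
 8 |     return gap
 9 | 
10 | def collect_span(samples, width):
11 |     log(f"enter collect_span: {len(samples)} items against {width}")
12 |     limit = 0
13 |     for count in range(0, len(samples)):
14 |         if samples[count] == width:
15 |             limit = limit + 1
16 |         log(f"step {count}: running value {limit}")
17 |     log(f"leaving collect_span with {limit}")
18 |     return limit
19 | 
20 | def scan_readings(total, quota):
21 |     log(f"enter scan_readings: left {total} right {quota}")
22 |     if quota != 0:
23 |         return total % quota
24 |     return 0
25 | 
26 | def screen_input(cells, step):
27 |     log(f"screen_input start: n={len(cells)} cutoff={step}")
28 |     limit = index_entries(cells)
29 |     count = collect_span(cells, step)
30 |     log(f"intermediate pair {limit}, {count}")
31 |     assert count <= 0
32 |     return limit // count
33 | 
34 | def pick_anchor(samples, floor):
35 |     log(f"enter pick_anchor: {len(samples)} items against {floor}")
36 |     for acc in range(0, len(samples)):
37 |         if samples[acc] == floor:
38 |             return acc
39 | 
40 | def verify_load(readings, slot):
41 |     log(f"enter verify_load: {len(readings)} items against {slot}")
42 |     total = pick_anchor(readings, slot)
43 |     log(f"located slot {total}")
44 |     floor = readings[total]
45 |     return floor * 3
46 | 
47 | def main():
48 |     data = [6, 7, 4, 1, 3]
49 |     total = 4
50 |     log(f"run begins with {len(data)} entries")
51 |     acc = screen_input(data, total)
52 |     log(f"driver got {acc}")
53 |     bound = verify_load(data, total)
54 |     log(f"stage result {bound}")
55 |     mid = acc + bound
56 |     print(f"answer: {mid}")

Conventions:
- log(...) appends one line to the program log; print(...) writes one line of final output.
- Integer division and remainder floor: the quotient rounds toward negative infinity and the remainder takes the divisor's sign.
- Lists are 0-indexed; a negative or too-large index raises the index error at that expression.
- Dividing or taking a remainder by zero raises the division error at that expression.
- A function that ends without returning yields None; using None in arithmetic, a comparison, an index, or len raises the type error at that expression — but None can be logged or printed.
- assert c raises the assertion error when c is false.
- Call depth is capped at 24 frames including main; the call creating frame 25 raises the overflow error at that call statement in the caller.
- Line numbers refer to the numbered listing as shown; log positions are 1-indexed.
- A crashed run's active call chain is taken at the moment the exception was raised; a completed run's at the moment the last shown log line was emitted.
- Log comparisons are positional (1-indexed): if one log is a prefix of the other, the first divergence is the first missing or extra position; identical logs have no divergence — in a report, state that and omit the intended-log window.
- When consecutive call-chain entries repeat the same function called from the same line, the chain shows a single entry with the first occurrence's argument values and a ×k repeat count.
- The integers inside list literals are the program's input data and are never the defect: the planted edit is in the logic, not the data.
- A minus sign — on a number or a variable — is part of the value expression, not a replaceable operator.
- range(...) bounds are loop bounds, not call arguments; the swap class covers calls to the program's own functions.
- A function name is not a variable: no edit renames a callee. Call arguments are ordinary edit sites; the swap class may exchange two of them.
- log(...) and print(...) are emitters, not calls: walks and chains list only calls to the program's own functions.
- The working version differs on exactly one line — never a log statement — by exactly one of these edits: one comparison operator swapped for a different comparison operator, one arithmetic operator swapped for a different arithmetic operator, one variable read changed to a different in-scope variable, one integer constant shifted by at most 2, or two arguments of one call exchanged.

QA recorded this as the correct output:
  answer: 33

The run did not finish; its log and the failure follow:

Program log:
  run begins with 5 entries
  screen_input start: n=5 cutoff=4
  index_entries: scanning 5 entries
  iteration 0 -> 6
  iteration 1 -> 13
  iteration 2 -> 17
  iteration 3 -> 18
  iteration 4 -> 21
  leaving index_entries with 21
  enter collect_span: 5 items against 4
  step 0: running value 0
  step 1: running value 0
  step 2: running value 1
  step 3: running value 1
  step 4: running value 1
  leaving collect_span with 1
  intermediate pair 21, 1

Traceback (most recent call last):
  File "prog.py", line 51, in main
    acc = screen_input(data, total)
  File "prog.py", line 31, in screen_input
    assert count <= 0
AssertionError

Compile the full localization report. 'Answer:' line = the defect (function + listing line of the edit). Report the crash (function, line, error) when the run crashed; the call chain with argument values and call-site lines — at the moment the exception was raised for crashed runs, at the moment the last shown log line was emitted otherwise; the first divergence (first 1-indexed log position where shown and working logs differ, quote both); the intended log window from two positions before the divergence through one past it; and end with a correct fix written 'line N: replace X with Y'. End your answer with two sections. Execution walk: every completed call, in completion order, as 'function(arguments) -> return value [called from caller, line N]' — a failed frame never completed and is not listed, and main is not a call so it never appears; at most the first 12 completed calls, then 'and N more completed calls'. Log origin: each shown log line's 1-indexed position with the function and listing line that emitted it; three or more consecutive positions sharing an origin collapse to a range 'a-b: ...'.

Answer: the defect is in screen_input at line 31.
Key observation: Only 17 log lines were emitted before the run died; the intended continuation was 'driver got 21'.
Crash: screen_input, line 31, AssertionError.
Call chain: main -> screen_input([6, 7, 4, 1, 3], 4) (called at line 51).
First divergence: position 18 — the faulty run's log ends after 17 lines; the working version continues with 'driver got 21'.
Intended log window:
  16: leaving collect_span with 1
  17: intermediate pair 21, 1
  18: driver got 21
  19: enter verify_load: 5 items against 4
Execution walk:
  index_entries([6, 7, 4, 1, 3]) -> 21  [called from screen_input, line 28]
  collect_span([6, 7, 4, 1, 3], 4) -> 1  [called from screen_input, line 29]
Log origin:
  1: from main, line 50
  2: from screen_input, line 27
  3: from index_entries, line 2
  4-8: from index_entries, line 6
  9: from index_entries, line 7
  10: from collect_span, line 11
  11-15: from collect_span, line 16
  16: from collect_span, line 17
  17: from screen_input, line 30
A correct fix: line 31: replace `<=` with `>`.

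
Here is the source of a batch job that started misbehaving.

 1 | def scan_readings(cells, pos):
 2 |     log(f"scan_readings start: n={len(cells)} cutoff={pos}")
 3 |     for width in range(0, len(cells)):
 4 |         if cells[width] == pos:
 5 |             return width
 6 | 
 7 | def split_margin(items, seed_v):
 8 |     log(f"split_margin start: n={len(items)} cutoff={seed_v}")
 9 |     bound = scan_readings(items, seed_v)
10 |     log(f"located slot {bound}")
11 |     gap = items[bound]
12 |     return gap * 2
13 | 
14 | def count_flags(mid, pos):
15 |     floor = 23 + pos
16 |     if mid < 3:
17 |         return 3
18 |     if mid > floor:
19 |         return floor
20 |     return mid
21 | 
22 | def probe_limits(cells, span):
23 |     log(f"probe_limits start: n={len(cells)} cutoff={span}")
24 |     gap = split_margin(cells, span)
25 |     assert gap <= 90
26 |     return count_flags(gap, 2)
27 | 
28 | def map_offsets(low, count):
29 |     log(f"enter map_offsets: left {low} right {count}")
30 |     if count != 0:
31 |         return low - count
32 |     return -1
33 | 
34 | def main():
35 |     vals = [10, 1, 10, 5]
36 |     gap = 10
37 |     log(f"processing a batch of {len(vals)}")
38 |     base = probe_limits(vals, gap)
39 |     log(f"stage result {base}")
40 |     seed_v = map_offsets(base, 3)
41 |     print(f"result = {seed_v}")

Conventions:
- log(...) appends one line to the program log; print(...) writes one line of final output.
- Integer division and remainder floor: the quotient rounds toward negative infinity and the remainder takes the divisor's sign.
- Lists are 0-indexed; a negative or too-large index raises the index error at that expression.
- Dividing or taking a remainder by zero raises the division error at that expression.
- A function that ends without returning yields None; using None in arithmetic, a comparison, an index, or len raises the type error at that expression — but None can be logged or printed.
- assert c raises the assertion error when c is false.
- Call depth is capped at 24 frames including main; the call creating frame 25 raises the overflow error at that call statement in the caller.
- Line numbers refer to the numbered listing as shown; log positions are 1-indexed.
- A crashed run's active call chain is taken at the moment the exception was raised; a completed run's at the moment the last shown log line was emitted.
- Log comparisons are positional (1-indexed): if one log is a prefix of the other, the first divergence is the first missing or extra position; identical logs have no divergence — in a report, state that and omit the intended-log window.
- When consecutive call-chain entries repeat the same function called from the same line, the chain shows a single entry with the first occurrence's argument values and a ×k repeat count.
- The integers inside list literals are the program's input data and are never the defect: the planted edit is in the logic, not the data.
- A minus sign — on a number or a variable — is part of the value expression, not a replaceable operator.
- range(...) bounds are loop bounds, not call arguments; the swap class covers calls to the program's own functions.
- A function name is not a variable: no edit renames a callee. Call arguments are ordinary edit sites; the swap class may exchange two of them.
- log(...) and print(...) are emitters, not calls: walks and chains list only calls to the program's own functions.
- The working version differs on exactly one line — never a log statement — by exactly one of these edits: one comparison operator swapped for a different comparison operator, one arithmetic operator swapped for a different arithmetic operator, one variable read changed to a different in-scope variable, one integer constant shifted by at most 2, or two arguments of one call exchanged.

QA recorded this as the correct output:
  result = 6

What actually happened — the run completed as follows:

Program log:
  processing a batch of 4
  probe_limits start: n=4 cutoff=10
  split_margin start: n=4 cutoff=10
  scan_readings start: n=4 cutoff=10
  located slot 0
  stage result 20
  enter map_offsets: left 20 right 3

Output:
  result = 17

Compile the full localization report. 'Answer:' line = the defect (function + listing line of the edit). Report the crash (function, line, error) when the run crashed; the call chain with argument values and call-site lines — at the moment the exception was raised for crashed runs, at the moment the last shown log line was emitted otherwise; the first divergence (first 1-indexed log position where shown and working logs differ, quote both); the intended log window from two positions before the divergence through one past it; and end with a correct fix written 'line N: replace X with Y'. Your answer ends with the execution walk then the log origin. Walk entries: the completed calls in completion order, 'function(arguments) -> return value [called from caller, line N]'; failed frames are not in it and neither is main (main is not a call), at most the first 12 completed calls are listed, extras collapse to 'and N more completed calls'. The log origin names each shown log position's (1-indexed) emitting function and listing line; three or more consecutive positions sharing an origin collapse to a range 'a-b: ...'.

Answer: the defect is in map_offsets at line 31.
Core observation: Log streams are identical — the defect surfaces only in the printed output.
Call chain: main -> map_offsets(20, 3) (called at line 40).
First divergence: there is none — every log position agrees.
Execution walk:
  scan_readings([10, 1, 10, 5], 10) -> 0  [called from split_margin, line 9]
  split_margin([10, 1, 10, 5], 10) -> 20  [called from probe_limits, line 24]
  count_flags(20, 2) -> 20  [called from probe_limits, line 26]
  probe_limits([10, 1, 10, 5], 10) -> 20  [called from main, line 38]
  map_offsets(20, 3) -> 17  [called from main, line 40]
Log origins:
  1 — main, line 37
  2 — probe_limits, line 23
  3 — split_margin, line 8
  4 — scan_readings, line 2
  5 — split_margin, line 10
  6 — main, line 39
  7 — map_offsets, line 29
A correct fix: line 31: replace `-` with `//`.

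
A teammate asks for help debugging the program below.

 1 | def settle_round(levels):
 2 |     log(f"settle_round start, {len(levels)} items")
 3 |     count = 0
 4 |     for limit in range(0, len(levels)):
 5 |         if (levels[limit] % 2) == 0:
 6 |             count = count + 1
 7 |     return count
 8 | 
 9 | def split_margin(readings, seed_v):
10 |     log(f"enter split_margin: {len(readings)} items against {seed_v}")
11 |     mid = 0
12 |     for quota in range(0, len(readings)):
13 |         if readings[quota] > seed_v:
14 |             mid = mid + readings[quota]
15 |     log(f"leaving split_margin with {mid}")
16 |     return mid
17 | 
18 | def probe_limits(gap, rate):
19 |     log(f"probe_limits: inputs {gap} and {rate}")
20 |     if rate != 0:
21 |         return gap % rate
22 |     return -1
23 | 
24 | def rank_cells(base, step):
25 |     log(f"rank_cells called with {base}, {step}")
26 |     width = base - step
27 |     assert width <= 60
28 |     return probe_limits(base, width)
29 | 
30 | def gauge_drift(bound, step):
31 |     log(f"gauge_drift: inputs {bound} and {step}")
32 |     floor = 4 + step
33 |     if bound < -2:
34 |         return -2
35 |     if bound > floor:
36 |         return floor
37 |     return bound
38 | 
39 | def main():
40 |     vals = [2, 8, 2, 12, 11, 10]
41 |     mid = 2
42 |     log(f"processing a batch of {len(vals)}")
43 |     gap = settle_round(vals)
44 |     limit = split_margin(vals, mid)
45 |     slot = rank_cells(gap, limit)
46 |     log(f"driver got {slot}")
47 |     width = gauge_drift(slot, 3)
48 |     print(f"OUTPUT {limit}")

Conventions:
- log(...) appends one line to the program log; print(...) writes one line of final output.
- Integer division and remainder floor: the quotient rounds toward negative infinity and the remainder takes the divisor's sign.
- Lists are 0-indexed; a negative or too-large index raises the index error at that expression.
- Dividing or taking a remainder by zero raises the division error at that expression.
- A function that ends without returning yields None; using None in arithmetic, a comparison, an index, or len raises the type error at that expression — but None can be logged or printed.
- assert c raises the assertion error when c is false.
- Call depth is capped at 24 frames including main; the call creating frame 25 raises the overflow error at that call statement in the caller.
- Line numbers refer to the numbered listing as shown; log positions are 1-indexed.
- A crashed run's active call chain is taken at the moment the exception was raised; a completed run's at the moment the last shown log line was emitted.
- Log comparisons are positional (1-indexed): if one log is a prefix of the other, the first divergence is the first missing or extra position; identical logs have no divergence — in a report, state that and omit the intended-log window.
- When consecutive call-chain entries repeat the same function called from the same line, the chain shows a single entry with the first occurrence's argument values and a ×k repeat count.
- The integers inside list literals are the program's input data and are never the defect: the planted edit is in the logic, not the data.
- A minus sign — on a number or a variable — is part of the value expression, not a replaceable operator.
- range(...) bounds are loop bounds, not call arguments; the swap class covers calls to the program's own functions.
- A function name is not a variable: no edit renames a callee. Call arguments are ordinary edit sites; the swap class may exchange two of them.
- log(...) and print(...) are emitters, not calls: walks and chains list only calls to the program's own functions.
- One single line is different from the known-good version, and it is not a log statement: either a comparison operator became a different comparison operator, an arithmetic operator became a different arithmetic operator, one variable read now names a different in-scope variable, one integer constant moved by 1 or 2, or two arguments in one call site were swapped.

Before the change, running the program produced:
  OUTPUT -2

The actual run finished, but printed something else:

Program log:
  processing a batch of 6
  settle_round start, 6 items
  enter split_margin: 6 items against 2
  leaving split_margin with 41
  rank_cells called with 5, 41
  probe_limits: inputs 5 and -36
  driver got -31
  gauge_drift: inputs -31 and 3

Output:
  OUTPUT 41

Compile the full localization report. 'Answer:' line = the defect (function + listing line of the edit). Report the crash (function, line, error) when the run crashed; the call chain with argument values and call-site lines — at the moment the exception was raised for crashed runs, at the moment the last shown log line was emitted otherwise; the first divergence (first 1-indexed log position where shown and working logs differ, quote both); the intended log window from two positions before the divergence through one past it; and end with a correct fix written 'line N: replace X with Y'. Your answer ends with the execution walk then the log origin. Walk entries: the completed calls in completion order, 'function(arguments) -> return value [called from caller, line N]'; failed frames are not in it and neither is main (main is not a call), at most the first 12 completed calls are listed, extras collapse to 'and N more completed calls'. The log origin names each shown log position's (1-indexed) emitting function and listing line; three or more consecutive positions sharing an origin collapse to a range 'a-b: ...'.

Answer: the defect is in main at line 48.
The tell: Nothing in the log betrays the bug — only the output does.
Call chain: main -> gauge_drift(-31, 3) (called at line 47).
First divergence: none (the log streams are identical).
Execution walk:
  settle_round([2, 8, 2, 12, 11, 10]) -> 5  [called from main, line 43]
  split_margin([2, 8, 2, 12, 11, 10], 2) -> 41  [called from main, line 44]
  probe_limits(5, -36) -> -31  [called from rank_cells, line 28]
  rank_cells(5, 41) -> -31  [called from main, line 45]
  gauge_drift(-31, 3) -> -2  [called from main, line 47]
Log line origins:
  1 — main, line 42
  2 — settle_round, line 2
  3 — split_margin, line 10
  4 — split_margin, line 15
  5 — rank_cells, line 25
  6 — probe_limits, line 19
  7 — main, line 46
  8 — gauge_drift, line 31
A correct fix: line 48: replace `limit` with `width`.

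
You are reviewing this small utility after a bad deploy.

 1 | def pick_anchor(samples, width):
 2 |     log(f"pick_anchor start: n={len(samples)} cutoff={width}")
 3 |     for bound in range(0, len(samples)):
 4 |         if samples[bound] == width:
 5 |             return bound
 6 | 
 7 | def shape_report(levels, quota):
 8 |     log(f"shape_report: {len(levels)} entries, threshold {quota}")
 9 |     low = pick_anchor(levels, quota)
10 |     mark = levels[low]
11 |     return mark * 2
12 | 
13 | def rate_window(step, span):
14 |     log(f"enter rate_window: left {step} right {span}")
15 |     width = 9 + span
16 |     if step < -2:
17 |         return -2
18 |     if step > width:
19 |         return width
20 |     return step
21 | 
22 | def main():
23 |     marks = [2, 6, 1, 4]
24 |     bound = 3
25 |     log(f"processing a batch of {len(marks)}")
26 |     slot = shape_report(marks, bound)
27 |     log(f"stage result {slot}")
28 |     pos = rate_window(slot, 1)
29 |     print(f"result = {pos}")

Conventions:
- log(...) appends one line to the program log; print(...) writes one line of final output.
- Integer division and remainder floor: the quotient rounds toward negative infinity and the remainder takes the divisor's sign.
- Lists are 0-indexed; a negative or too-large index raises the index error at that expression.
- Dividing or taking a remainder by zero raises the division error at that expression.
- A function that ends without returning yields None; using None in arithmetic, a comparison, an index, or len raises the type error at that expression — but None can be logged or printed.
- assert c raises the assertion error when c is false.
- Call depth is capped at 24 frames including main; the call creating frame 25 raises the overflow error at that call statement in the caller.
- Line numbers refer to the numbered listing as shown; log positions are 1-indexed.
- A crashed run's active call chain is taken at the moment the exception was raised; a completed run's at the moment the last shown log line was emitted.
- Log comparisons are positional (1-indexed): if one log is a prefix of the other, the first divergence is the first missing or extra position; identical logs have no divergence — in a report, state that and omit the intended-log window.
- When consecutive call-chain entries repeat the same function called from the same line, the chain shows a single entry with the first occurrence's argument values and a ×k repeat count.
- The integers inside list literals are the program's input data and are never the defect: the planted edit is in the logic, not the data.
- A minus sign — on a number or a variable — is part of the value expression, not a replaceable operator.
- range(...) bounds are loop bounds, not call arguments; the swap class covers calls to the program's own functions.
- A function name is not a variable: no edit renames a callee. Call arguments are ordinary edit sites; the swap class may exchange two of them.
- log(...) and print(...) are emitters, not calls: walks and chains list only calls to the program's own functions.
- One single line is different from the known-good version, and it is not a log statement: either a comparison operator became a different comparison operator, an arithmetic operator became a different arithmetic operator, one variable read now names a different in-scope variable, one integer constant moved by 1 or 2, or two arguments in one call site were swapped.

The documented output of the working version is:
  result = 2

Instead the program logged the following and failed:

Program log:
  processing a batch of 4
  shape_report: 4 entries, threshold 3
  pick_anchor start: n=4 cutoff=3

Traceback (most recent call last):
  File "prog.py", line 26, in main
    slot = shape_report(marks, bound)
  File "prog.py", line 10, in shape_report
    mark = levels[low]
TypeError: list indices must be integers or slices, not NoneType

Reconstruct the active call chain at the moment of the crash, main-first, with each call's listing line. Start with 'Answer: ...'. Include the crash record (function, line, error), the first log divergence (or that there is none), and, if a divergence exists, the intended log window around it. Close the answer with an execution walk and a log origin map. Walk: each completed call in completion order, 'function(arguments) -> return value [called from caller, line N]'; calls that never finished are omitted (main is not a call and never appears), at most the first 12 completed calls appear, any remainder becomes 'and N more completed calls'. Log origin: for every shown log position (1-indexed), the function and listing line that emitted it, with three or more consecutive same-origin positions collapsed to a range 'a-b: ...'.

Answer: main -> shape_report (called at line 26).
Core observation: The log first diverges at position 2: the faulty run prints 'shape_report: 4 entries, threshold 3' where the working version prints 'shape_report: 4 entries, threshold 1'.
Crash: shape_report, line 10, TypeError.
First divergence: position 2 — shown 'shape_report: 4 entries, threshold 3', intended 'shape_report: 4 entries, threshold 1'.
Intended log window:
  1: processing a batch of 4
  2: shape_report: 4 entries, threshold 1
  3: pick_anchor start: n=4 cutoff=1
Execution walk:
  pick_anchor([2, 6, 1, 4], 3) -> None  [called from shape_report, line 9]
Log line origins:
  1 — main, line 25
  2 — shape_report, line 8
  3 — pick_anchor, line 2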